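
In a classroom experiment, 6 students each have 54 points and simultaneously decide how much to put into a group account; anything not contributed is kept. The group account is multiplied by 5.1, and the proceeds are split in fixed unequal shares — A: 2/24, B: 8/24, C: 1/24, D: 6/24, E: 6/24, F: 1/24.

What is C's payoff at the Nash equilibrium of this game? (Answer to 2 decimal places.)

Each unit j contributes comes back to j as 5.1 × (j's share), so j prefers to contribute only if that share exceeds 1/5.1 = 0.1961; otherwise keeping the unit dominates.
B, D and E clear that bar, contributing 54 each; the remaining 3 contribute 0. Total contributed: 162.
C keeps 54 and receives 5.1 × 162 × 1/24 = 34.43 from the group account, for a payoff of 88.43.

88.43 points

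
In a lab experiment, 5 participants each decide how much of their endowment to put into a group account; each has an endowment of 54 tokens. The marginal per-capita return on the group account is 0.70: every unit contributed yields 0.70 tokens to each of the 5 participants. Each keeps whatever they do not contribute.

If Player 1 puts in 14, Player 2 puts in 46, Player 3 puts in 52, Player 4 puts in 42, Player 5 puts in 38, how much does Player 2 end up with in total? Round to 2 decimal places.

Total contributed: 14 + 46 + 52 + 42 + 38 = 192.
Each receives 0.70 × 192 = 134.40 from the group account.
Player 2 keeps 54 − 46 = 8, so Player 2's payoff is 8 + 134.40 = 142.40.

142.40 tokens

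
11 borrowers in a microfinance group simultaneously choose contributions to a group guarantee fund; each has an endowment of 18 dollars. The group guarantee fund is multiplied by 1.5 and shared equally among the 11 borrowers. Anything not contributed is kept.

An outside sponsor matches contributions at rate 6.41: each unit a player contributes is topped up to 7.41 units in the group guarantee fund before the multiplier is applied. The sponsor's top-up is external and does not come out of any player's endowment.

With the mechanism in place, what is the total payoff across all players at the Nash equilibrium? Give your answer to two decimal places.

2200.77 dollars

Under the mechanism each unit contributed yields 1.5 × 7.41 / 11 = 1.0105 back to its contributor per unit of net cost, which exceeds 1, making full contribution the dominant choice for everyone.
So the Nash equilibrium is full contribution by all 11; the group earns 1.5 × 7.41 × 198 = 2200.77.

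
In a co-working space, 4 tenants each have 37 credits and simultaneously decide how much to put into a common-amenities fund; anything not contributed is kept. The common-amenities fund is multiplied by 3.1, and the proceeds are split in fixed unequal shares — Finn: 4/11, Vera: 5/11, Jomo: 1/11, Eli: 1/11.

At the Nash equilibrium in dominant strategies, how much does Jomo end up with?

57.85 credits

Player j's private return per contributed unit is 3.1 × (j's share). Contributing is weakly dominant for j when that share is at least 1/3.1 = 0.3226, and contributing 0 is dominant otherwise.
Finn and Vera are above the threshold, contributing 37 each; the remaining 2 contribute 0. Total contributed: 74.
Jomo keeps 37 and receives 3.1 × 74 × 1/11 = 20.85 from the common-amenities fund, for a payoff of 57.85.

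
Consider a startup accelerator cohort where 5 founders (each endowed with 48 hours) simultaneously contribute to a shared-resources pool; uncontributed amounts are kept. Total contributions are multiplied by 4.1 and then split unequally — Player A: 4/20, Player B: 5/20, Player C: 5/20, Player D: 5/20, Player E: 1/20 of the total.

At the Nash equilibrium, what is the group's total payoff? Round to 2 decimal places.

Each unit j contributes comes back to j as 4.1 × (j's share), so j prefers to contribute only if that share exceeds 1/4.1 = 0.2439; otherwise keeping the unit dominates.
Player B, Player C and Player D are above the threshold, contributing 48 each; the remaining 2 contribute 0. Total contributed: 144.
The shared-resources pool pays out 4.1 × 144 = 590.40 in total (split across the unequal shares, but the aggregate is all that matters for the group sum).
The 2 free-riders keep 48 each, adding 96. Group total = 96 + 590.40 = 686.40.

686.40 hours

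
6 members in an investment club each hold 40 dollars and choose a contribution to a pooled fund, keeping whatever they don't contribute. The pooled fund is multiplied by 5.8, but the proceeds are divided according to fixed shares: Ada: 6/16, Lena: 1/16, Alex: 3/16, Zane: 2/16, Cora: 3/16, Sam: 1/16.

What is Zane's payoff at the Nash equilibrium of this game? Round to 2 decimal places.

Player j's private return per contributed unit is 5.8 × (j's share). Contributing is weakly dominant for j when that share is at least 1/5.8 = 0.1724, and contributing 0 is dominant otherwise.
Ada, Alex and Cora are above the threshold, contributing 40 each; the remaining 3 contribute 0. Total contributed: 120.
Zane keeps 40 and receives 5.8 × 120 × 2/16 = 87.00 from the pooled fund, for a payoff of 127.00.

127.00 dollars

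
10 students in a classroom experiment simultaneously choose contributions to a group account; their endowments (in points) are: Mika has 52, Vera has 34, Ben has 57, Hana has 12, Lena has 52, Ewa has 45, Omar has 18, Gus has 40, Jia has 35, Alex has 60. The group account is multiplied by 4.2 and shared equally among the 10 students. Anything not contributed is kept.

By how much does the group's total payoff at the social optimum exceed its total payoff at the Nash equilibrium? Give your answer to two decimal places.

The private return per contributed unit is 4.2/10 = 0.4200 < 1 for every player regardless of endowment, so the Nash equilibrium is zero contribution and the group total is Σ E_j = 52 + 34 + 57 + 12 + 52 + 45 + 18 + 40 + 35 + 60 = 405.
Each contributed unit returns 4.200 to the group, so the social optimum is full contribution by everyone: group total = 4.200 × 405 = 1701.00.
Efficiency loss = (4.200 − 1) × 405 = 1296.00.

1296.00 points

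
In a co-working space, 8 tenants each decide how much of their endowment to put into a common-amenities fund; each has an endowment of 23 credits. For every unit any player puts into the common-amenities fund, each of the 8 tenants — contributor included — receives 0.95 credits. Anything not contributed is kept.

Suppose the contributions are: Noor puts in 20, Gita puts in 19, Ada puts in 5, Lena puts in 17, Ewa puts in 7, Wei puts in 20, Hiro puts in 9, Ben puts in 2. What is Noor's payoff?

Total contributed: 20 + 19 + 5 + 17 + 7 + 20 + 9 + 2 = 99.
Each receives 0.95 × 99 = 94.05 from the common-amenities fund.
Noor keeps 23 − 20 = 3, so Noor's payoff is 3 + 94.05 = 97.05.

97.05 credits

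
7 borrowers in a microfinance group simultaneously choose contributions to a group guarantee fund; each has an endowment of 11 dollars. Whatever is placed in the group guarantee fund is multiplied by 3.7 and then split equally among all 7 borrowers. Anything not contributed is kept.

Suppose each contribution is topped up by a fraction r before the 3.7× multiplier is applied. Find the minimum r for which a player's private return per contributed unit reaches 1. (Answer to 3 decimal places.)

With matching at rate r, one contributed unit becomes (1 + r) in the group guarantee fund and returns 3.7 × (1 + r) / 7 to the contributor.
Setting this equal to 1: 1 + r = 7/3.7 = 1.8919.
So the minimum matching rate is r = 1.8919 − 1 = 0.892.

0.892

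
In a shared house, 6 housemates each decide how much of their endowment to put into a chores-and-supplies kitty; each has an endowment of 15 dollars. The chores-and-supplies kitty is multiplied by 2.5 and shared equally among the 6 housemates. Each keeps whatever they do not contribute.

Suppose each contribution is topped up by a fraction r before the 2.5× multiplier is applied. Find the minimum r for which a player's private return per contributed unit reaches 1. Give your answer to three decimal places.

With matching at rate r, one contributed unit becomes (1 + r) in the chores-and-supplies kitty and returns 2.5 × (1 + r) / 6 to the contributor.
Setting this equal to 1: 1 + r = 6/2.5 = 2.4000.
So the minimum matching rate is r = 2.4000 − 1 = 1.400.

1.400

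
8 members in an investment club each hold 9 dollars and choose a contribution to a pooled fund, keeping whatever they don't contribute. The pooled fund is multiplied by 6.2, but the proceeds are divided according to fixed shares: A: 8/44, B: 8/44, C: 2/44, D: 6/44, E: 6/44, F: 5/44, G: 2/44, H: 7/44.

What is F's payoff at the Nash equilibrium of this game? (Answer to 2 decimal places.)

21.68 dollars

A player with share s gets back 6.2·s per unit contributed, so full contribution is dominant for anyone with s > 1/6.2 = 0.1613 and zero contribution is dominant for anyone below.
A and B are above the threshold, contributing 9 each; the remaining 6 contribute 0. Total contributed: 18.
F keeps 9 and receives 6.2 × 18 × 5/44 = 12.68 from the pooled fund, for a payoff of 21.68.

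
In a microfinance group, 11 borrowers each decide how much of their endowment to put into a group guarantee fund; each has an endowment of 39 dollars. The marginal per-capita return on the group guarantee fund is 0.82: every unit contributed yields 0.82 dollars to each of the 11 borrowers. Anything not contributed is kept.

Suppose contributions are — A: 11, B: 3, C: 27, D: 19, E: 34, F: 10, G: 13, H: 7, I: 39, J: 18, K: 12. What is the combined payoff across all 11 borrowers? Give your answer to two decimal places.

Total contributed: 11 + 3 + 27 + 19 + 34 + 10 + 13 + 7 + 39 + 18 + 12 = 193; total kept: 11 × 39 − 193 = 236.
The group guarantee fund pays out 0.82 × 11 × 193 = 1740.86 in aggregate.
Group total = 236 + 1740.86 = 1976.86.

1976.86 dollars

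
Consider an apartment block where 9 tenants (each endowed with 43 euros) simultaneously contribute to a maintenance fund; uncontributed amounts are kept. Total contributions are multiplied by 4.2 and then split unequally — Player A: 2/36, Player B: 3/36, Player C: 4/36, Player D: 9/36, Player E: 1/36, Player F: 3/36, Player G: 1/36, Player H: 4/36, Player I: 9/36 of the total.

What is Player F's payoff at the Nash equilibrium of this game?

73.10 euros

For player j, contributing a unit is worthwhile iff 4.2 × (j's share) ≥ 1, i.e. iff j's share is at least 0.2381.
Player D and Player I clear that bar, contributing 43 each; the remaining 7 contribute 0. Total contributed: 86.
Player F keeps 43 and receives 4.2 × 86 × 3/36 = 30.10 from the maintenance fund, for a payoff of 73.10.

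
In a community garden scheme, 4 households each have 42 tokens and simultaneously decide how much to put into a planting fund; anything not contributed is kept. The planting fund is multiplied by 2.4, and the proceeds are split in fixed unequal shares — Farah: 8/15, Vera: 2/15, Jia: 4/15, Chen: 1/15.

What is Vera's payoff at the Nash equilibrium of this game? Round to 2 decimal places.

Player j's private return per contributed unit is 2.4 × (j's share). Contributing is weakly dominant for j when that share is at least 1/2.4 = 0.4167, and contributing 0 is dominant otherwise.
Only Farah (8/15) clears that bar, contributing 42; the remaining 3 contribute 0. Total contributed: 42.
Vera keeps 42 and receives 2.4 × 42 × 2/15 = 13.44 from the planting fund, for a payoff of 55.44.

55.44 tokens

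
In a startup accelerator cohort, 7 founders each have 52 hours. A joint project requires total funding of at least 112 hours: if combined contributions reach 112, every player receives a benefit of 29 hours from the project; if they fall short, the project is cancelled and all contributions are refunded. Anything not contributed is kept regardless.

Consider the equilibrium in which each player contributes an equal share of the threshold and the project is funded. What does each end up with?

65 hours

Equal share of the threshold: 112/7 = 16.
At this profile no one gains by cutting their contribution: any cut drops the total below 112, the project is cancelled, contributions are refunded, and the deviator ends with 52, which is less than 52 − 16 + 29 = 65. Contributing more than 16 just wastes the excess. So contributing exactly 16 is a best response.
Each player's payoff: 52 − 16 + 29 = 65.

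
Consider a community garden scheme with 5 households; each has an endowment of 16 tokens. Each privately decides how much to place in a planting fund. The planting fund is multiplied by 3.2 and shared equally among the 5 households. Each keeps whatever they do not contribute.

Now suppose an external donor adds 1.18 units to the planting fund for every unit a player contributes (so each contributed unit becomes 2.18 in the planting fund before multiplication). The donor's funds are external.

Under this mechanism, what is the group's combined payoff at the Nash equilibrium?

558.08 tokens

With the mechanism, a contributed unit returns 3.2 × 2.18 / 5 = 1.3952 per unit of net cost to the contributor — now above 1 — so contributing fully is weakly dominant for every player.
So the Nash equilibrium is full contribution by all 5; the group earns 3.2 × 2.18 × 80 = 558.08.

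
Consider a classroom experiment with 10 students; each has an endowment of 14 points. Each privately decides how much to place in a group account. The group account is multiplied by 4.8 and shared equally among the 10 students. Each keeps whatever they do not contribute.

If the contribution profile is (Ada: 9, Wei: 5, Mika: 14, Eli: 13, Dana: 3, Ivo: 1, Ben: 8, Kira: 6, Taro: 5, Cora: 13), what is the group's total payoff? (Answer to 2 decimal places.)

432.60 points

Total contributed: 9 + 5 + 14 + 13 + 3 + 1 + 8 + 6 + 5 + 13 = 77; total kept: 10 × 14 − 77 = 63.
The group account pays out 4.8 × 77 = 369.60 in aggregate.
Group total = 63 + 369.60 = 432.60.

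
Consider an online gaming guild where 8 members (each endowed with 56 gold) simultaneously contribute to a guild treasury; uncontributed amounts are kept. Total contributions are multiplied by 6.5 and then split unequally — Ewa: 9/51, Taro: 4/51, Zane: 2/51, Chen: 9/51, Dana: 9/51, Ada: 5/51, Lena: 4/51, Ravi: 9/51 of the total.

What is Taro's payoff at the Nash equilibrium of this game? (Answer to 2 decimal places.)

170.20 gold

Player j's private return per contributed unit is 6.5 × (j's share). Contributing is weakly dominant for j when that share is at least 1/6.5 = 0.1538, and contributing 0 is dominant otherwise.
Ewa, Chen, Dana and Ravi clear that bar, contributing 56 each; the remaining 4 contribute 0. Total contributed: 224.
Taro keeps 56 and receives 6.5 × 224 × 4/51 = 114.20 from the guild treasury, for a payoff of 170.20.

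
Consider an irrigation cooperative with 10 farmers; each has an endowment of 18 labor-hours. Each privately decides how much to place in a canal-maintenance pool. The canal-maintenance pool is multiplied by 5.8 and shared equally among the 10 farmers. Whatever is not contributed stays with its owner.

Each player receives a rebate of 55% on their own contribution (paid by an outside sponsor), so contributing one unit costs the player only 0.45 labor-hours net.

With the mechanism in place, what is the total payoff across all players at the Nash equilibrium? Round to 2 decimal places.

With the mechanism, a contributed unit returns (5.8/10) / 0.45 = 1.2889 per unit of net cost to the contributor — now above 1 — so contributing fully is weakly dominant for every player.
At the Nash equilibrium everyone contributes 18. Group total payoff = 10 × (18 × 0.55 + 5.8 × 18) = 1143.00.

1143.00 labor-hours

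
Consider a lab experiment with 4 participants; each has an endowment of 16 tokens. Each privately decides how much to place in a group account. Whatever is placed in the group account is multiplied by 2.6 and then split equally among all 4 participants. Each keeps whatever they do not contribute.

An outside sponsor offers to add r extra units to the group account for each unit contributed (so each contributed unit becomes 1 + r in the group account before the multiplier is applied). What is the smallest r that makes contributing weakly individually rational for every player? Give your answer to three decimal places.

0.538

With matching at rate r, one contributed unit becomes (1 + r) in the group account and returns 2.6 × (1 + r) / 4 to the contributor.
Setting this equal to 1: 1 + r = 4/2.6 = 1.5385.
So the minimum matching rate is r = 1.5385 − 1 = 0.538.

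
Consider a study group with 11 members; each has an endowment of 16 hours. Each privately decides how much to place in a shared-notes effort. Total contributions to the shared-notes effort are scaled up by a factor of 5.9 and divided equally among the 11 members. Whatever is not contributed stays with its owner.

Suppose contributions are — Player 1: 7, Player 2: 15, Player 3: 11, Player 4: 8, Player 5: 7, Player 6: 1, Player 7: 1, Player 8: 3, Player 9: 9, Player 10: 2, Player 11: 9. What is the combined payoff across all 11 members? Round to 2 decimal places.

533.70 hours

Total contributed: 7 + 15 + 11 + 8 + 7 + 1 + 1 + 3 + 9 + 2 + 9 = 73; total kept: 11 × 16 − 73 = 103.
The shared-notes effort pays out 5.9 × 73 = 430.70 in aggregate.
Group total = 103 + 430.70 = 533.70.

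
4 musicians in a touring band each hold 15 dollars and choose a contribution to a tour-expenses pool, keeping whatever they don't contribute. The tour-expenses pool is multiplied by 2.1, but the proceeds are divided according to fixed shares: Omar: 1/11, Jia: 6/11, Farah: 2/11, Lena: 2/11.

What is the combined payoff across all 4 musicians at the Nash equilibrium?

76.50 dollars

For player j, contributing a unit is worthwhile iff 2.1 × (j's share) ≥ 1, i.e. iff j's share is at least 0.4762.
Jia alone (share 6/11) is above the threshold, contributing 15; the remaining 3 contribute 0. Total contributed: 15.
The tour-expenses pool pays out 2.1 × 15 = 31.50 in total (split across the unequal shares, but the aggregate is all that matters for the group sum).
The 3 free-riders keep 15 each, adding 45. Group total = 45 + 31.50 = 76.50.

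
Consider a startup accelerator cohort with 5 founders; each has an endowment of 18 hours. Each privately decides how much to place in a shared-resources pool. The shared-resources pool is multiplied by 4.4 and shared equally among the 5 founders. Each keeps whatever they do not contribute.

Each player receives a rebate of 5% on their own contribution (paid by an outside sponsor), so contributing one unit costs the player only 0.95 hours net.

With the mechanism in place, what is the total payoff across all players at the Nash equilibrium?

90.00 hours

Even with the mechanism, each unit contributed returns only (4.4/5) / 0.95 = 0.9263 per unit of net cost, so contributing nothing is still dominant.
Everyone keeps their endowment and the group total is 5 × 18 = 90.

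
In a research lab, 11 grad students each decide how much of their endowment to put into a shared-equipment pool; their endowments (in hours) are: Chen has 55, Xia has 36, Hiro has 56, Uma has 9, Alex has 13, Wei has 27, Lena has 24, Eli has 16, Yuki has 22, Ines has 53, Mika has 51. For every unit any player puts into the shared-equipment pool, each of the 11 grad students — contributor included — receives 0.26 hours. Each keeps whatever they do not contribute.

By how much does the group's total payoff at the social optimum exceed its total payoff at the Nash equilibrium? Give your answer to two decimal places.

673.32 hours

The private return per contributed unit is 0.26 < 1 for everyone, so the Nash equilibrium is zero contribution and the group total is Σ E_j = 55 + 36 + 56 + 9 + 13 + 27 + 24 + 16 + 22 + 53 + 51 = 362.
Each contributed unit returns 2.860 to the group, so the social optimum is full contribution by everyone: group total = 2.860 × 362 = 1035.32.
Efficiency loss = (2.860 − 1) × 362 = 673.32.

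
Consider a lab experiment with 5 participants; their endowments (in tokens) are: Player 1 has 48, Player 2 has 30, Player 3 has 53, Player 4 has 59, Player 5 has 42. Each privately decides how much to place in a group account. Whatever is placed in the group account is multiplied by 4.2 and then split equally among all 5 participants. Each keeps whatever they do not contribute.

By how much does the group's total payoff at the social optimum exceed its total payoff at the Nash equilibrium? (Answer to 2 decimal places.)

742.40 tokens

The private return per contributed unit is 4.2/5 = 0.8400 < 1 for every player regardless of endowment, so the Nash equilibrium is zero contribution and the group total is Σ E_j = 48 + 30 + 53 + 59 + 42 = 232.
Each contributed unit returns 4.200 to the group, so the social optimum is full contribution by everyone: group total = 4.200 × 232 = 974.40.
Efficiency loss = (4.200 − 1) × 232 = 742.40.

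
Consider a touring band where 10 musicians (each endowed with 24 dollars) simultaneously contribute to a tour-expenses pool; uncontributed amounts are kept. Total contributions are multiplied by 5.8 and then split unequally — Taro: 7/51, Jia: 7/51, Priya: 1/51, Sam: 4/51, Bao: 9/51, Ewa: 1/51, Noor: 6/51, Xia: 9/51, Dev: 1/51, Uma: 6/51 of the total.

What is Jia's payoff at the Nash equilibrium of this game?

Player j's private return per contributed unit is 5.8 × (j's share). Contributing is weakly dominant for j when that share is at least 1/5.8 = 0.1724, and contributing 0 is dominant otherwise.
Bao and Xia are above the threshold, contributing 24 each; the remaining 8 contribute 0. Total contributed: 48.
Jia keeps 24 and receives 5.8 × 48 × 7/51 = 38.21 from the tour-expenses pool, for a payoff of 62.21.

62.21 dollars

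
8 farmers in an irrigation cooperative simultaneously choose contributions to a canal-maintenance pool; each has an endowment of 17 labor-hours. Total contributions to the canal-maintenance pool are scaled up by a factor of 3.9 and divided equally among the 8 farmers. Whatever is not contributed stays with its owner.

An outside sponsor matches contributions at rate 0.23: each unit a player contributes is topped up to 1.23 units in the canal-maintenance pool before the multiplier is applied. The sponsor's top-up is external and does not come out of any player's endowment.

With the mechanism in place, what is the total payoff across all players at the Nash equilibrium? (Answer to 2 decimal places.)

Even with the mechanism, each unit contributed returns only 3.9 × 1.23 / 8 = 0.5996 per unit of net cost, so contributing nothing is still dominant.
Everyone keeps their endowment and the group total is 8 × 17 = 136.

136.00 labor-hours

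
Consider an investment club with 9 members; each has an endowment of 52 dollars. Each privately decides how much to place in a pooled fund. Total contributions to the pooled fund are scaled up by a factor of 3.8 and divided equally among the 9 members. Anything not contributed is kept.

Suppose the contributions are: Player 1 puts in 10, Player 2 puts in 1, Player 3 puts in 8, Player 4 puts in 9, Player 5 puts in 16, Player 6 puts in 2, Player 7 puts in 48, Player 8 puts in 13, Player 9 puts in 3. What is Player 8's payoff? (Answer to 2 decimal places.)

85.44 dollars

Total contributed: 10 + 1 + 8 + 9 + 16 + 2 + 48 + 13 + 3 = 110.
Each receives 3.8 × 110 / 9 = 46.44 from the pooled fund.
Player 8 keeps 52 − 13 = 39, so Player 8's payoff is 39 + 46.44 = 85.44.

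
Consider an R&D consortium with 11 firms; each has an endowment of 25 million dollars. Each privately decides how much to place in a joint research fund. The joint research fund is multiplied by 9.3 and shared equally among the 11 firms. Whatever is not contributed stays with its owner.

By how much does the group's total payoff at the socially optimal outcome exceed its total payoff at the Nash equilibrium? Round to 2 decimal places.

Each contributed unit returns 9.3/11 = 0.8455 to its contributor — below 1 — so contributing 0 is dominant for every player. At the Nash equilibrium everyone keeps their 25, and the group total is 11 × 25 = 275.
Each contributed unit returns 9.300 to the group as a whole (0.8455 to each of 11 players), which exceeds 1, so the social optimum is full contribution: group total = 9.300 × 275 = 2557.50.
Efficiency loss = 2557.50 − 275 = 2282.50.

2282.50 million dollars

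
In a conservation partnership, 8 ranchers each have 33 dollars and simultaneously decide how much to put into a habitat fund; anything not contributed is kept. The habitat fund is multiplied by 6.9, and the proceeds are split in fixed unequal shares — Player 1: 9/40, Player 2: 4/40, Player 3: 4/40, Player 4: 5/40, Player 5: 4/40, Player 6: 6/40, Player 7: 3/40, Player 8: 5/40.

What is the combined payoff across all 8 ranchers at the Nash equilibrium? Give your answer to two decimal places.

653.40 dollars

For player j, contributing a unit is worthwhile iff 6.9 × (j's share) ≥ 1, i.e. iff j's share is at least 0.1449.
Player 1 and Player 6 clear that bar, contributing 33 each; the remaining 6 contribute 0. Total contributed: 66.
The habitat fund pays out 6.9 × 66 = 455.40 in total (split across the unequal shares, but the aggregate is all that matters for the group sum).
The 6 free-riders keep 33 each, adding 198. Group total = 198 + 455.40 = 653.40.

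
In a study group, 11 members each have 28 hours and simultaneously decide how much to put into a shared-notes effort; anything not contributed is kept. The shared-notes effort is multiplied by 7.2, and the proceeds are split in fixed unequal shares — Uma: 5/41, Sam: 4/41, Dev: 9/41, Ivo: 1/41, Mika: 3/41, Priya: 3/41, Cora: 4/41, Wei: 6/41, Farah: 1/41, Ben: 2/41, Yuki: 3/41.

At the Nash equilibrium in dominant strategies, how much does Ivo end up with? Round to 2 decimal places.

Each unit j contributes comes back to j as 7.2 × (j's share), so j prefers to contribute only if that share exceeds 1/7.2 = 0.1389; otherwise keeping the unit dominates.
Dev and Wei are above the threshold, contributing 28 each; the remaining 9 contribute 0. Total contributed: 56.
Ivo keeps 28 and receives 7.2 × 56 × 1/41 = 9.83 from the shared-notes effort, for a payoff of 37.83.

37.83 hours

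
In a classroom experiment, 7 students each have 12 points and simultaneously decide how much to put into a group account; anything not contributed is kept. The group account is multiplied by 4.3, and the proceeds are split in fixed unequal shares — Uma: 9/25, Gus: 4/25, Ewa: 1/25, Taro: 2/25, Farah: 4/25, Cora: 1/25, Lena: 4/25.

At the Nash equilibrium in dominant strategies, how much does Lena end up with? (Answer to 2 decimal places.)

20.26 points

A player with share s gets back 4.3·s per unit contributed, so full contribution is dominant for anyone with s > 1/4.3 = 0.2326 and zero contribution is dominant for anyone below.
Only Uma (9/25) clears that bar, contributing 12; the remaining 6 contribute 0. Total contributed: 12.
Lena keeps 12 and receives 4.3 × 12 × 4/25 = 8.26 from the group account, for a payoff of 20.26.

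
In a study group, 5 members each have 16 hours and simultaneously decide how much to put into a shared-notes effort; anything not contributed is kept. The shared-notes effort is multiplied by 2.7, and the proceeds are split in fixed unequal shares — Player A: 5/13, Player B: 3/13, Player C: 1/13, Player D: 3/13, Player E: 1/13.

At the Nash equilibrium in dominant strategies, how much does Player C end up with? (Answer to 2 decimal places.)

For player j, contributing a unit is worthwhile iff 2.7 × (j's share) ≥ 1, i.e. iff j's share is at least 0.3704.
Only Player A (5/13) clears that bar, contributing 16; the remaining 4 contribute 0. Total contributed: 16.
Player C keeps 16 and receives 2.7 × 16 × 1/13 = 3.32 from the shared-notes effort, for a payoff of 19.32.

19.32 hours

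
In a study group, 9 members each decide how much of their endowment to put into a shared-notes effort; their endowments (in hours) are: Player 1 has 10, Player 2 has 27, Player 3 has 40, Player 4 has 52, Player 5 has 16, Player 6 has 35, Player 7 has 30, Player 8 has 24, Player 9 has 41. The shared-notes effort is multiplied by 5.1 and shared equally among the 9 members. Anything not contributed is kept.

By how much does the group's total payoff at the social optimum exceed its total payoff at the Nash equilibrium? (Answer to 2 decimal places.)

The private return per contributed unit is 5.1/9 = 0.5667 < 1 for every player regardless of endowment, so the Nash equilibrium is zero contribution and the group total is Σ E_j = 10 + 27 + 40 + 52 + 16 + 35 + 30 + 24 + 41 = 275.
Each contributed unit returns 5.100 to the group, so the social optimum is full contribution by everyone: group total = 5.100 × 275 = 1402.50.
Efficiency loss = (5.100 − 1) × 275 = 1127.50.

1127.50 hours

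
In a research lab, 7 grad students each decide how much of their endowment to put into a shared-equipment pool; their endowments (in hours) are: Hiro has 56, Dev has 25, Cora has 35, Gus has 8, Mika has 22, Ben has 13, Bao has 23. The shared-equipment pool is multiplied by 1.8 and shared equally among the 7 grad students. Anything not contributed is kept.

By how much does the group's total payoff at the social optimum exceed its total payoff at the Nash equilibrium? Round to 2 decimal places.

The private return per contributed unit is 1.8/7 = 0.2571 < 1 for every player regardless of endowment, so the Nash equilibrium is zero contribution and the group total is Σ E_j = 56 + 25 + 35 + 8 + 22 + 13 + 23 = 182.
Each contributed unit returns 1.800 to the group, so the social optimum is full contribution by everyone: group total = 1.800 × 182 = 327.60.
Efficiency loss = (1.800 − 1) × 182 = 145.60.

145.60 hours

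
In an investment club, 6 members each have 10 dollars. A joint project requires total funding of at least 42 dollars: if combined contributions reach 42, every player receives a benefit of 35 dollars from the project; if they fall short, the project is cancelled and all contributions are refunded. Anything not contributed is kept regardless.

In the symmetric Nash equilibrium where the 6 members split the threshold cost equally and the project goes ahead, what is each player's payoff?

Equal share of the threshold: 42/6 = 7.
At this profile no one gains by cutting their contribution: any cut drops the total below 42, the project is cancelled, contributions are refunded, and the deviator ends with 10, which is less than 10 − 7 + 35 = 38. Contributing more than 7 just wastes the excess. So contributing exactly 7 is a best response.
Each player's payoff: 10 − 7 + 35 = 38.

38 dollars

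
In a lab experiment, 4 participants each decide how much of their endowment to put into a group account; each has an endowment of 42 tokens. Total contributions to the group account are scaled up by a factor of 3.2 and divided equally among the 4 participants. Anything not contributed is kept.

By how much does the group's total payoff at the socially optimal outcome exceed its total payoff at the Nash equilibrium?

Each contributed unit returns 3.2/4 = 0.8000 to its contributor — below 1 — so contributing 0 is dominant for every player. At the Nash equilibrium everyone keeps their 42, and the group total is 4 × 42 = 168.
Each contributed unit returns 3.200 to the group as a whole (0.8000 to each of 4 players), which exceeds 1, so the social optimum is full contribution: group total = 3.200 × 168 = 537.60.
Efficiency loss = 537.60 − 168 = 369.60.

369.60 tokens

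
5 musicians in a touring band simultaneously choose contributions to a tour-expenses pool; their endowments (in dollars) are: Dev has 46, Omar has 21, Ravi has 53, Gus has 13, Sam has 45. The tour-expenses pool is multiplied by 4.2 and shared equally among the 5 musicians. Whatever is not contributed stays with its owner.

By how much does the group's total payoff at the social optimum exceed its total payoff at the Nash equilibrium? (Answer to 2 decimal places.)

The private return per contributed unit is 4.2/5 = 0.8400 < 1 for every player regardless of endowment, so the Nash equilibrium is zero contribution and the group total is Σ E_j = 46 + 21 + 53 + 13 + 45 = 178.
Each contributed unit returns 4.200 to the group, so the social optimum is full contribution by everyone: group total = 4.200 × 178 = 747.60.
Efficiency loss = (4.200 − 1) × 178 = 569.60.

569.60 dollars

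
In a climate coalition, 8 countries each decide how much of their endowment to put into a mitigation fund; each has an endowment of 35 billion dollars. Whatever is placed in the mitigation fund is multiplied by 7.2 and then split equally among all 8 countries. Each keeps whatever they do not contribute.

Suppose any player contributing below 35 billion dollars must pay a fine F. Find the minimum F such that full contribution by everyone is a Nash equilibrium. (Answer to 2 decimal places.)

3.50 billion dollars

Given the others contribute fully, the best deviation is to contribute 0 (any partial contribution still incurs the fine and gives up units whose private return 0.9000 is below 1).
Deviating from 35 to 0 saves 35 billion dollars but forfeits the deviator's share of the drop in the mitigation fund: 7.2/8 × 35 = 31.50.
So the deviation gain is 35 − 31.50 = 3.50, and the fine must be at least 3.50 billion dollars to wipe it out.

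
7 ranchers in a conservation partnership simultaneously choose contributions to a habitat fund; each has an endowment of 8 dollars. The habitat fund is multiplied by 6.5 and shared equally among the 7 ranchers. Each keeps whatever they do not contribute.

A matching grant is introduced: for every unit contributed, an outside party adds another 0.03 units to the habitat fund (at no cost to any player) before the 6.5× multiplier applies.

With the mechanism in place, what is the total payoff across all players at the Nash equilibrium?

56.00 dollars

Even with the mechanism, each unit contributed returns only 6.5 × 1.03 / 7 = 0.9564 per unit of net cost, so contributing nothing is still dominant.
At the Nash equilibrium no one contributes; group total payoff = 7 × 8 = 56.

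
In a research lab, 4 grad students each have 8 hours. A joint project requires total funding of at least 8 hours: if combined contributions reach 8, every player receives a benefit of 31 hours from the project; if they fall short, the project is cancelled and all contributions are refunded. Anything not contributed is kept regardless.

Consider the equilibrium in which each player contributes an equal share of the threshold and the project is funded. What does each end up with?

Equal share of the threshold: 8/4 = 2.
At this profile no one gains by cutting their contribution: any cut drops the total below 8, the project is cancelled, contributions are refunded, and the deviator ends with 8, which is less than 8 − 2 + 31 = 37. Contributing more than 2 just wastes the excess. So contributing exactly 2 is a best response.
Each player's payoff: 8 − 2 + 31 = 37.

37 hours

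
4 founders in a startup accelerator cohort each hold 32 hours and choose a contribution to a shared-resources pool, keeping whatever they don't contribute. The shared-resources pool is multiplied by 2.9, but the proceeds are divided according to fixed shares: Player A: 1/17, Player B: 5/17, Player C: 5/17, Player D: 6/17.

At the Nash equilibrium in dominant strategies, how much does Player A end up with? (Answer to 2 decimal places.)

37.46 hours

For player j, contributing a unit is worthwhile iff 2.9 × (j's share) ≥ 1, i.e. iff j's share is at least 0.3448.
The only share above 0.3448 is Player D's 6/17, contributing 32; the remaining 3 contribute 0. Total contributed: 32.
Player A keeps 32 and receives 2.9 × 32 × 1/17 = 5.46 from the shared-resources pool, for a payoff of 37.46.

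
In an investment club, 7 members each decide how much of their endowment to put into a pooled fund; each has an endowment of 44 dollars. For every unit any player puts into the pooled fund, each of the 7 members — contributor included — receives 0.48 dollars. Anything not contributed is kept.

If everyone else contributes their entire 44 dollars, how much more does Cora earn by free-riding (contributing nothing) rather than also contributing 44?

22.88 dollars

Switching from a contribution of 44 to 0 lets Cora keep an extra 44 dollars, but lowers the pooled fund by 44, which costs Cora their own share of that drop: 0.48 × 44 = 21.12.
Net gain = 44 − 21.12 = 22.88. The private return per contributed unit (0.48) is below 1, so free-riding is indeed the best response regardless of what the others do.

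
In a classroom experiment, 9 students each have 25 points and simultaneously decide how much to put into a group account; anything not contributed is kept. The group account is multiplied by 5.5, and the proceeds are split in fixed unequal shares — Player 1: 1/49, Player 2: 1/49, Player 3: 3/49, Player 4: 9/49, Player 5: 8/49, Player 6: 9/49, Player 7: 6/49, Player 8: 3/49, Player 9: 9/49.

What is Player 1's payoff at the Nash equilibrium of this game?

Each unit j contributes comes back to j as 5.5 × (j's share), so j prefers to contribute only if that share exceeds 1/5.5 = 0.1818; otherwise keeping the unit dominates.
Player 4, Player 6 and Player 9 clear that bar, contributing 25 each; the remaining 6 contribute 0. Total contributed: 75.
Player 1 keeps 25 and receives 5.5 × 75 × 1/49 = 8.42 from the group account, for a payoff of 33.42.

33.42 points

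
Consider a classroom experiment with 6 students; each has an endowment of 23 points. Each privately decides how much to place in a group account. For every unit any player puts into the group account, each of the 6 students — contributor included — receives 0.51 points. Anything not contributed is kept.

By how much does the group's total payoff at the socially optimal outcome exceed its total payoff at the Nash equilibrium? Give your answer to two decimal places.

The private return per contributed unit is 0.51 < 1, so contributing 0 is dominant for every player. At the Nash equilibrium everyone keeps their 23, and the group total is 6 × 23 = 138.
Each contributed unit returns 3.060 to the group as a whole (0.51 to each of 6 players), which exceeds 1, so the social optimum is full contribution: group total = 3.060 × 138 = 422.28.
Efficiency loss = 422.28 − 138 = 284.28.

284.28 points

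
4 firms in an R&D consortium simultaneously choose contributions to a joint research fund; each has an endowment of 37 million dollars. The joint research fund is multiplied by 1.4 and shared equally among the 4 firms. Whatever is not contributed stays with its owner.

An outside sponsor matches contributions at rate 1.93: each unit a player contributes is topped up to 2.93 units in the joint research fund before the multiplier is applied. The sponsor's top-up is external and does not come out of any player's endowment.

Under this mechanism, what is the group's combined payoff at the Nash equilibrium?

With the mechanism, a contributed unit returns 1.4 × 2.93 / 4 = 1.0255 per unit of net cost to the contributor — now above 1 — so contributing fully is weakly dominant for every player.
At the Nash equilibrium everyone contributes 37. Group total payoff = 1.4 × 2.93 × 148 = 607.10.

607.10 million dollars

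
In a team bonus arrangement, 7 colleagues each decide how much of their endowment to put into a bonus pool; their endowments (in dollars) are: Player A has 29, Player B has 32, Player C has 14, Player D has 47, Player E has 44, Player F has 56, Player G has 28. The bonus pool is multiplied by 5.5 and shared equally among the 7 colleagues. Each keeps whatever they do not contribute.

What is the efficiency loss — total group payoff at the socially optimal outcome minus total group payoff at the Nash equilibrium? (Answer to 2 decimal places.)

The private return per contributed unit is 5.5/7 = 0.7857 < 1 for every player regardless of endowment, so the Nash equilibrium is zero contribution and the group total is Σ E_j = 29 + 32 + 14 + 47 + 44 + 56 + 28 = 250.
Each contributed unit returns 5.500 to the group, so the social optimum is full contribution by everyone: group total = 5.500 × 250 = 1375.00.
Efficiency loss = (5.500 − 1) × 250 = 1125.00.

1125.00 dollars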